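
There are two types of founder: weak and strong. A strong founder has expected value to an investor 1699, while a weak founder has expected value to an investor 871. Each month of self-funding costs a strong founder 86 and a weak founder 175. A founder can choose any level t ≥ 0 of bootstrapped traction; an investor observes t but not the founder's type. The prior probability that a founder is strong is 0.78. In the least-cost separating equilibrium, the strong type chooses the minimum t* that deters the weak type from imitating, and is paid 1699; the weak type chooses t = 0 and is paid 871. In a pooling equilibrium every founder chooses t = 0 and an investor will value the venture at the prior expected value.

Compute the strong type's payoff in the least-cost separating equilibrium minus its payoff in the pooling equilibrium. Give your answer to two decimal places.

-224.74

Least-cost separating signal: t* solves 871 = 1699 − 175·t*, so t* = (1699 − 871)/175 ≈ 4.7314.
Strong type's separating payoff: 1699 − 86 × t* = 1699 − 86 × (1699 − 871)/175 = 1699 − 71208/175 ≈ 1292.0971.
Pooling payoff: 0.78 × 1699 + 0.22 × 871 = 1516.84.
Difference: 1292.0971 − 1516.84 = -224.7429, i.e. -224.74 to two decimal places.
The strong type would prefer the pooling outcome.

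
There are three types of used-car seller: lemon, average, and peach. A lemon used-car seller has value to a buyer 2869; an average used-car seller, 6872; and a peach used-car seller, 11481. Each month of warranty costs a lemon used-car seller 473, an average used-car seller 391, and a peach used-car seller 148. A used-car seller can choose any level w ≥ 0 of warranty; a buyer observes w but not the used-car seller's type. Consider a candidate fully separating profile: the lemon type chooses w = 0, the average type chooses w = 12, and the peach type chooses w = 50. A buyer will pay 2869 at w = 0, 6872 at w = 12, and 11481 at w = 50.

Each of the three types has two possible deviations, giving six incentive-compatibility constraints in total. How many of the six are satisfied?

Peach (own payoff 11481 − 148×50 = 4081): to w=0 gives 2869 → no gain ✓; to w=12 gives 6872 − 148×12 = 5096 → profitable ✗.
Average (own payoff 6872 − 391×12 = 2180): to w=0 gives 2869 → profitable ✗; to w=50 gives 11481 − 391×50 = -8069 → no gain ✓.
Lemon (own payoff 2869): to w=12 gives 6872 − 473×12 = 1196 → no gain ✓; to w=50 gives 11481 − 473×50 = -12169 → no gain ✓.
4 of the 6 constraints hold; not an equilibrium.

4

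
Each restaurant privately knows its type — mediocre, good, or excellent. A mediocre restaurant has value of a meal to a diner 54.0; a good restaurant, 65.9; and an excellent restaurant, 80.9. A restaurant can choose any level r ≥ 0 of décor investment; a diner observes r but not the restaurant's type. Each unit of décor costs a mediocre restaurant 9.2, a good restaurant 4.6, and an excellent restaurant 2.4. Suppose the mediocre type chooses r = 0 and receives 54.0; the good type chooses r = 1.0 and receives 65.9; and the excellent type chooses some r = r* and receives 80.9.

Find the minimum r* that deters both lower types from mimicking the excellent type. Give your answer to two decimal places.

4.26

Good type (on-path payoff 65.9 − 4.6×1.0 = 61.3) won't mimic when 61.3 ≥ 80.9 − 4.6·r*, i.e. r* ≥ 4.26.
Mediocre type (on-path payoff 54.0) won't mimic when 54.0 ≥ 80.9 − 9.2·r*, i.e. r* ≥ 2.92.
Both must hold, so r* = max(2.92, 4.26) = 4.26. The good type's constraint binds.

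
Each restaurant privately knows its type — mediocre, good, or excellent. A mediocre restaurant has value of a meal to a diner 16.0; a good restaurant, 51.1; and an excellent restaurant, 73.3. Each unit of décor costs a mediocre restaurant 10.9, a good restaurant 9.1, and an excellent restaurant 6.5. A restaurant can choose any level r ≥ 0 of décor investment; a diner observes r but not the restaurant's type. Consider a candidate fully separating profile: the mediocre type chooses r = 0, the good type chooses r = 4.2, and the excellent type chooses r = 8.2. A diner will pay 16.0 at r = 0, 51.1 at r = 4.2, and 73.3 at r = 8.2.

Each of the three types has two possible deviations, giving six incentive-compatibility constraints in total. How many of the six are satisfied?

Good (own payoff 51.1 − 9.1×4.2 = 12.88): to r=0 gives 16.0 → profitable ✗; to r=8.2 gives 73.3 − 9.1×8.2 = -1.32 → no gain ✓.
Excellent (own payoff 73.3 − 6.5×8.2 = 20): to r=0 gives 16.0 → no gain ✓; to r=4.2 gives 51.1 − 6.5×4.2 = 23.8 → profitable ✗.
Mediocre (own payoff 16.0): to r=4.2 gives 51.1 − 10.9×4.2 = 5.32 → no gain ✓; to r=8.2 gives 73.3 − 10.9×8.2 = -16.08 → no gain ✓.
4 of the 6 constraints hold; not an equilibrium.

4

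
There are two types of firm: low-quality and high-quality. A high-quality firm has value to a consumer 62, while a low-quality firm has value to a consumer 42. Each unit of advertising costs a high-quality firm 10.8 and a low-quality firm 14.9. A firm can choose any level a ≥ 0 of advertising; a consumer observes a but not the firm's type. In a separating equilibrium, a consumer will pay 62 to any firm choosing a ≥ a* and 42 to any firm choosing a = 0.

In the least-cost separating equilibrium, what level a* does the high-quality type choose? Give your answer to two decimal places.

A low-quality firm choosing a = 0 receives 42.
Imitating at a* instead would pay 62 at cost 14.9·a*, netting 62 − 14.9·a*.
Indifference: 42 = 62 − 14.9·a*, so a* = (62 − 42) / 14.9 ≈ 1.34.
This is the low-quality type's binding incentive-compatibility constraint; any a ≥ 1.34 sustains separation on that side.

1.34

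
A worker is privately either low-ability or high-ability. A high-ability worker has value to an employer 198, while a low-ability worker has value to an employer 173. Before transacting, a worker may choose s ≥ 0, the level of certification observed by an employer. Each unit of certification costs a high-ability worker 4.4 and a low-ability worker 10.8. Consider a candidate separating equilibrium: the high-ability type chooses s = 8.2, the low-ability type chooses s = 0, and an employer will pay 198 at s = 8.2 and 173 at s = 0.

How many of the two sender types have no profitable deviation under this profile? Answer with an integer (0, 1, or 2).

1

High-ability type: signal → 198 − 4.4 × 8.2 = 161.92; deviate to 0 → 173. IC fails (161.92 < 173).
Low-ability type: stay at 0 → 173; mimic → 198 − 10.8 × 8.2 = 109.44. IC holds (173 ≥ 109.44).
1 of 2 constraints hold, so this profile is not an equilibrium.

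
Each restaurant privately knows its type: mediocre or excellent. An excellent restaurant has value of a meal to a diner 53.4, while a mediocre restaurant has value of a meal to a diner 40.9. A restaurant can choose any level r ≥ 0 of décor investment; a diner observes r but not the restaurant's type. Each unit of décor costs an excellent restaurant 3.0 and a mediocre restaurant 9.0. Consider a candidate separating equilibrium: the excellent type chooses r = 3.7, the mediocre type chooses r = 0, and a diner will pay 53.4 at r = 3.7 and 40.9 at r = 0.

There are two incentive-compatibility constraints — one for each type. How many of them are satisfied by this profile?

Excellent type: signal → 53.4 − 3.0 × 3.7 = 42.3; deviate to 0 → 40.9. IC holds (42.3 ≥ 40.9).
Mediocre type: stay at 0 → 40.9; mimic → 53.4 − 9.0 × 3.7 = 20.1. IC holds (40.9 ≥ 20.1).
2 of 2 constraints hold, so this is a separating equilibrium.

2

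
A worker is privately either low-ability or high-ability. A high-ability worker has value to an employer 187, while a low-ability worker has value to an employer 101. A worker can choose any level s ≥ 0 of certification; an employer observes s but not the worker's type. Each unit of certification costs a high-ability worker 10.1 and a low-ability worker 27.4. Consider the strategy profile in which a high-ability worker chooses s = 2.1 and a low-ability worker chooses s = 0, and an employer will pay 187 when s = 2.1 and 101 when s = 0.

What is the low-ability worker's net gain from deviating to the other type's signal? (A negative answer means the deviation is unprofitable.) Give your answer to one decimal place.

Playing s = 0 the low-ability worker receives 101.
Deviating to s = 2.1 brings payment 187 at cost 27.4 × 2.1 = 57.54, netting 129.46.
Gain from deviating: 129.46 − 101 = 28.46, i.e. 28.5 to one decimal place.
The gain is positive, so the low-ability type's incentive-compatibility constraint is violated — this profile is not a separating equilibrium.

28.5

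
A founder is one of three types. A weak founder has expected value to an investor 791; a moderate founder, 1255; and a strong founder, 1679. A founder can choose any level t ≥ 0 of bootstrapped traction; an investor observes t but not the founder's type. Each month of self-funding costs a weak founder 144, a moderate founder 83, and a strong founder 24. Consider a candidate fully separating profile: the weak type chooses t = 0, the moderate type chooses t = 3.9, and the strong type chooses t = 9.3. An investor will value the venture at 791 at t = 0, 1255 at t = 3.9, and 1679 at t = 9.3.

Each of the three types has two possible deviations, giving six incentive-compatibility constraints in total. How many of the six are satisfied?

6

Weak (own payoff 791): to t=3.9 gives 1255 − 144×3.9 = 693.4 → no gain ✓; to t=9.3 gives 1679 − 144×9.3 = 339.8 → no gain ✓.
Strong (own payoff 1679 − 24×9.3 = 1455.8): to t=0 gives 791 → no gain ✓; to t=3.9 gives 1255 − 24×3.9 = 1161.4 → no gain ✓.
Moderate (own payoff 1255 − 83×3.9 = 931.3): to t=0 gives 791 → no gain ✓; to t=9.3 gives 1679 − 83×9.3 = 907.1 → no gain ✓.
6 of the 6 constraints hold; this profile is a separating equilibrium.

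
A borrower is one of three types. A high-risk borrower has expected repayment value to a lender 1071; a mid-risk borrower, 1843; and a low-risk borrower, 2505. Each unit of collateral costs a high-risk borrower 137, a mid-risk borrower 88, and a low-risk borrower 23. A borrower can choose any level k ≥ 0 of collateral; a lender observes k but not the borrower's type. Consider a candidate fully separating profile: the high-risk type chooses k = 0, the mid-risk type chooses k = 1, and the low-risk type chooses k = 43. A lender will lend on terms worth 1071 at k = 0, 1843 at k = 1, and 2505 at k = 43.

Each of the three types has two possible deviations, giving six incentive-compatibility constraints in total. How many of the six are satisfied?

Low-risk (own payoff 2505 − 23×43 = 1516): to k=0 gives 1071 → no gain ✓; to k=1 gives 1843 − 23×1 = 1820 → profitable ✗.
High-risk (own payoff 1071): to k=1 gives 1843 − 137×1 = 1706 → profitable ✗; to k=43 gives 2505 − 137×43 = -3386 → no gain ✓.
Mid-risk (own payoff 1843 − 88×1 = 1755): to k=0 gives 1071 → no gain ✓; to k=43 gives 2505 − 88×43 = -1279 → no gain ✓.
4 of the 6 constraints hold; not an equilibrium.

4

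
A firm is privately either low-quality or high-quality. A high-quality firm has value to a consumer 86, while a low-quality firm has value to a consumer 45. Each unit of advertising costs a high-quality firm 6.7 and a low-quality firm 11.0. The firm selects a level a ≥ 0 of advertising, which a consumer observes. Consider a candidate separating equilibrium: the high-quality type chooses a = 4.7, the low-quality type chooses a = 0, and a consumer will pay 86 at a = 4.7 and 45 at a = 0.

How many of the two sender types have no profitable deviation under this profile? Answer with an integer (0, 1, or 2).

2

Low-quality type: stay at 0 → 45; mimic → 86 − 11.0 × 4.7 = 34.3. IC holds (45 ≥ 34.3).
High-quality type: signal → 86 − 6.7 × 4.7 = 54.51; deviate to 0 → 45. IC holds (54.51 ≥ 45).
2 of 2 constraints hold, so this is a separating equilibrium.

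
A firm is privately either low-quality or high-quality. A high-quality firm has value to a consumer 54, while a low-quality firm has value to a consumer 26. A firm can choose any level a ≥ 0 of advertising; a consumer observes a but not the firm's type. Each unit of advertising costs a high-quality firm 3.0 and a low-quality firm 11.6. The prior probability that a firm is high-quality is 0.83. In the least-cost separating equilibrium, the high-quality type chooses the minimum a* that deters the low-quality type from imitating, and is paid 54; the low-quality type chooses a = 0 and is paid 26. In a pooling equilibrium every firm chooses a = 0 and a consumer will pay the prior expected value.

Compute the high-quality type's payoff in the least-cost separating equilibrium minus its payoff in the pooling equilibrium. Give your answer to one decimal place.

Least-cost separating signal: a* solves 26 = 54 − 11.6·a*, so a* = (54 − 26)/11.6 ≈ 2.4138.
High-quality type's separating payoff: 54 − 3.0 × a* = 54 − 3.0 × (54 − 26)/11.6 = 54 − 84/11.6 ≈ 46.759.
Pooling payoff: 0.83 × 54 + 0.17 × 26 = 49.24.
Difference: 46.759 − 49.24 = -2.481, i.e. -2.5 to one decimal place.
The high-quality type would prefer the pooling outcome.

-2.5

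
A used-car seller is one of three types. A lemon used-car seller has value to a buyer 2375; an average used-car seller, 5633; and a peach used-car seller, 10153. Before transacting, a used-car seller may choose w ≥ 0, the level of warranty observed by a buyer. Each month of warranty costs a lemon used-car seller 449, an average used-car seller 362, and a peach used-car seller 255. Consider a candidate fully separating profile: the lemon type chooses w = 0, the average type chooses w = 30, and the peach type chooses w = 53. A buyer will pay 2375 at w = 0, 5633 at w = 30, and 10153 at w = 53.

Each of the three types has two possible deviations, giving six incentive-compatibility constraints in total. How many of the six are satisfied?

3

Lemon (own payoff 2375): to w=30 gives 5633 − 449×30 = -7837 → no gain ✓; to w=53 gives 10153 − 449×53 = -13644 → no gain ✓.
Average (own payoff 5633 − 362×30 = -5227): to w=0 gives 2375 → profitable ✗; to w=53 gives 10153 − 362×53 = -9033 → no gain ✓.
Peach (own payoff 10153 − 255×53 = -3362): to w=0 gives 2375 → profitable ✗; to w=30 gives 5633 − 255×30 = -2017 → profitable ✗.
3 of the 6 constraints hold; not an equilibrium.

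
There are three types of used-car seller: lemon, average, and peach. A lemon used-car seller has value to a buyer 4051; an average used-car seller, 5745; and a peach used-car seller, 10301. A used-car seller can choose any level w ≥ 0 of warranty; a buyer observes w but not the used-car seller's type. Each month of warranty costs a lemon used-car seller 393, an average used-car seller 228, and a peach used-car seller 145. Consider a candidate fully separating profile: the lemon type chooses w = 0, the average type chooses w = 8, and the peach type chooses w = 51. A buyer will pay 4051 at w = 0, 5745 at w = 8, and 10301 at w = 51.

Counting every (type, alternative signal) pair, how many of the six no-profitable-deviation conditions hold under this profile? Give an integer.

3

Peach (own payoff 10301 − 145×51 = 2906): to w=0 gives 4051 → profitable ✗; to w=8 gives 5745 − 145×8 = 4585 → profitable ✗.
Lemon (own payoff 4051): to w=8 gives 5745 − 393×8 = 2601 → no gain ✓; to w=51 gives 10301 − 393×51 = -9742 → no gain ✓.
Average (own payoff 5745 − 228×8 = 3921): to w=0 gives 4051 → profitable ✗; to w=51 gives 10301 − 228×51 = -1327 → no gain ✓.
3 of the 6 constraints hold; not an equilibrium.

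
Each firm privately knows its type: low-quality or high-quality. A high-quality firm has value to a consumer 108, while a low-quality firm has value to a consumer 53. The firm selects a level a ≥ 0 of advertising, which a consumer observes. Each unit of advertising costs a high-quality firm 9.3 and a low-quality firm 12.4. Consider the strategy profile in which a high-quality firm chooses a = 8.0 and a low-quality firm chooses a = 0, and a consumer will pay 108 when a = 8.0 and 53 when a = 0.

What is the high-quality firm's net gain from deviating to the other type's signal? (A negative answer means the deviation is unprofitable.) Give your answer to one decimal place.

Playing a = 8.0 the high-quality firm receives 108 − 9.3 × 8.0 = 33.6.
Deviating to a = 0 yields 53 instead.
Gain from deviating: 53 − 33.6 = 19.4.
The gain is positive, so the high-quality type's incentive-compatibility constraint is violated — this profile is not a separating equilibrium.

19.4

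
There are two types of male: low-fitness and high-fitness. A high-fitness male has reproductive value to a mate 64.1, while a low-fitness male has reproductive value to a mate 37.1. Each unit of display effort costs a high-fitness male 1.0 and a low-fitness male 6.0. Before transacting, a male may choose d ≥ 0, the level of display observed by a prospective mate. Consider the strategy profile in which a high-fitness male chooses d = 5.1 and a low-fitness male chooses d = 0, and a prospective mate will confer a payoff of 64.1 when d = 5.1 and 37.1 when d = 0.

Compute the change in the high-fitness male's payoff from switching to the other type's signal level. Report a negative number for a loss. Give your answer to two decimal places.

Playing d = 5.1 the high-fitness male receives 64.1 − 1.0 × 5.1 = 59.
Deviating to d = 0 yields 37.1 instead.
Gain from deviating: 37.1 − 59 = -21.90.
The gain is negative, so the high-fitness type's incentive-compatibility constraint is satisfied.

-21.90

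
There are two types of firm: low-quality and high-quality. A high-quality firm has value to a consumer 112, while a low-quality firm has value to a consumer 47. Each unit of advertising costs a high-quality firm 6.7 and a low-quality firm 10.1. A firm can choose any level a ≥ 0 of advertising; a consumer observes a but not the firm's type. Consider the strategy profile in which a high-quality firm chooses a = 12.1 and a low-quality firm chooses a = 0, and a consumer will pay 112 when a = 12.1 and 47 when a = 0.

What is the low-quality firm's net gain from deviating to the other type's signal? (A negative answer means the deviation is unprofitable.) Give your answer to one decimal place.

Playing a = 0 the low-quality firm receives 47.
Deviating to a = 12.1 brings payment 112 at cost 10.1 × 12.1 = 122.21, netting -10.21.
Gain from deviating: -10.21 − 47 = -57.21, i.e. -57.2 to one decimal place.
The gain is negative, so the low-quality type's incentive-compatibility constraint is satisfied.

-57.2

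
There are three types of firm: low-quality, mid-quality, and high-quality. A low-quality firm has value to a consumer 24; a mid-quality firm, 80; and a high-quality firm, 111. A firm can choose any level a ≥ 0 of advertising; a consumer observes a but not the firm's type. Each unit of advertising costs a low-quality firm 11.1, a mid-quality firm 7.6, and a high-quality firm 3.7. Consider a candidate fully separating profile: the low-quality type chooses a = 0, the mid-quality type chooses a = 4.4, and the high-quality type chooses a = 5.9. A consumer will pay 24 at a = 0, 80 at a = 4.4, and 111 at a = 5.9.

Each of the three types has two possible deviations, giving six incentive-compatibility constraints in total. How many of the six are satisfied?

3

High-quality (own payoff 111 − 3.7×5.9 = 89.17): to a=0 gives 24 → no gain ✓; to a=4.4 gives 80 − 3.7×4.4 = 63.72 → no gain ✓.
Low-quality (own payoff 24): to a=4.4 gives 80 − 11.1×4.4 = 31.16 → profitable ✗; to a=5.9 gives 111 − 11.1×5.9 = 45.51 → profitable ✗.
Mid-quality (own payoff 80 − 7.6×4.4 = 46.56): to a=0 gives 24 → no gain ✓; to a=5.9 gives 111 − 7.6×5.9 = 66.16 → profitable ✗.
3 of the 6 constraints hold; not an equilibrium.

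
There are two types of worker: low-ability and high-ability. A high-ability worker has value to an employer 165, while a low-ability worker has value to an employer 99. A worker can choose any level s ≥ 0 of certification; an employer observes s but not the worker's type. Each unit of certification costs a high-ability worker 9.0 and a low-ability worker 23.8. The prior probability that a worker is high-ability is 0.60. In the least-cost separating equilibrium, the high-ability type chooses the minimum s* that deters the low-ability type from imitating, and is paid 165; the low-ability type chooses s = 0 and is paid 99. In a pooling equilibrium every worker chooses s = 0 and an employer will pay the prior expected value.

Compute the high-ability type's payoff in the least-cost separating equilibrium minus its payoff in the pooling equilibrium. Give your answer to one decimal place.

Least-cost separating signal: s* solves 99 = 165 − 23.8·s*, so s* = (165 − 99)/23.8 ≈ 2.7731.
High-ability type's separating payoff: 165 − 9.0 × s* = 165 − 9.0 × (165 − 99)/23.8 = 165 − 594/23.8 ≈ 140.042.
Pooling payoff: 0.60 × 165 + 0.40 × 99 = 138.6.
Difference: 140.042 − 138.6 = 1.442, i.e. 1.4 to one decimal place.
The high-ability type prefers to separate.

1.4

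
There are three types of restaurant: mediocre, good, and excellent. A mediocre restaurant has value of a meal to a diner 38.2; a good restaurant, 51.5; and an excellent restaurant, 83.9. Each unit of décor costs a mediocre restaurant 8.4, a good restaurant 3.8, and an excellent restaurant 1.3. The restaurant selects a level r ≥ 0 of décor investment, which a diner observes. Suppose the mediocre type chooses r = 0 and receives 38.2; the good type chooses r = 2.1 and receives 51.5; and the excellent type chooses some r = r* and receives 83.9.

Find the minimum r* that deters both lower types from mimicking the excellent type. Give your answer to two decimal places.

Good type (on-path payoff 51.5 − 3.8×2.1 = 43.52) won't mimic when 43.52 ≥ 83.9 − 3.8·r*, i.e. r* ≥ 10.63.
Mediocre type (on-path payoff 38.2) won't mimic when 38.2 ≥ 83.9 − 8.4·r*, i.e. r* ≥ 5.44.
Both must hold, so r* = max(5.44, 10.63) = 10.63. The good type's constraint binds.

10.63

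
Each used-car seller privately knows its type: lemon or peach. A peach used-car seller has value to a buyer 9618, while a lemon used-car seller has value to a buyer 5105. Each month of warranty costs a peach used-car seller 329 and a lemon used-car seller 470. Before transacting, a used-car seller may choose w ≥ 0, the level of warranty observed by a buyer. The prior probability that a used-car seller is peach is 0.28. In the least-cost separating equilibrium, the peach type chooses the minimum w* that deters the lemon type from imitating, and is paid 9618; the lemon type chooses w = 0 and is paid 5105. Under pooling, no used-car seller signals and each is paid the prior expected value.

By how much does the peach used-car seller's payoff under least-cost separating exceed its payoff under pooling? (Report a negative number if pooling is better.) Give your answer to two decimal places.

90.26

Least-cost separating signal: w* solves 5105 = 9618 − 470·w*, so w* = (9618 − 5105)/470 ≈ 9.6021.
Peach type's separating payoff: 9618 − 329 × w* = 9618 − 329 × (9618 − 5105)/470 = 9618 − 1484777/470 = 6458.9.
Pooling payoff: 0.28 × 9618 + 0.72 × 5105 = 6368.64.
Difference: 6458.9 − 6368.64 = 90.26.
The peach type prefers to separate.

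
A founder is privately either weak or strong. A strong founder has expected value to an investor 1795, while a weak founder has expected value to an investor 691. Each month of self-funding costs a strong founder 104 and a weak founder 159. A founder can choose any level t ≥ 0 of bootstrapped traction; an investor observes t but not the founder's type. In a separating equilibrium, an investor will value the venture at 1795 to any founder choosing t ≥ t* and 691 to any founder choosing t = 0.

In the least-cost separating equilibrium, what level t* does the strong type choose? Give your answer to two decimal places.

A weak founder choosing t = 0 receives 691.
Imitating at t* instead would pay 1795 at cost 159·t*, netting 1795 − 159·t*.
Indifference: 691 = 1795 − 159·t*, so t* = (1795 − 691) / 159 ≈ 6.94.
This is the weak type's binding incentive-compatibility constraint; any t ≥ 6.94 sustains separation on that side.

6.94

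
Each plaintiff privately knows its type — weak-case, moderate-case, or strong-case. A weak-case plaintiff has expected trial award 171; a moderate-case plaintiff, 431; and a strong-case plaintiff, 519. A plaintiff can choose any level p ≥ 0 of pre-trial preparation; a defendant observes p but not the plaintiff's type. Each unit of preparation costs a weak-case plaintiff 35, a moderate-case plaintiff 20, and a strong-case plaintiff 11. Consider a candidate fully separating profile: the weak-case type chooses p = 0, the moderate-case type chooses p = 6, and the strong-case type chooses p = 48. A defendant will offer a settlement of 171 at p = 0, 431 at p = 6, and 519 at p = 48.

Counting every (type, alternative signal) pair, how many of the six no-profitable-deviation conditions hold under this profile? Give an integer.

3

Moderate-case (own payoff 431 − 20×6 = 311): to p=0 gives 171 → no gain ✓; to p=48 gives 519 − 20×48 = -441 → no gain ✓.
Weak-case (own payoff 171): to p=6 gives 431 − 35×6 = 221 → profitable ✗; to p=48 gives 519 − 35×48 = -1161 → no gain ✓.
Strong-case (own payoff 519 − 11×48 = -9): to p=0 gives 171 → profitable ✗; to p=6 gives 431 − 11×6 = 365 → profitable ✗.
3 of the 6 constraints hold; not an equilibrium.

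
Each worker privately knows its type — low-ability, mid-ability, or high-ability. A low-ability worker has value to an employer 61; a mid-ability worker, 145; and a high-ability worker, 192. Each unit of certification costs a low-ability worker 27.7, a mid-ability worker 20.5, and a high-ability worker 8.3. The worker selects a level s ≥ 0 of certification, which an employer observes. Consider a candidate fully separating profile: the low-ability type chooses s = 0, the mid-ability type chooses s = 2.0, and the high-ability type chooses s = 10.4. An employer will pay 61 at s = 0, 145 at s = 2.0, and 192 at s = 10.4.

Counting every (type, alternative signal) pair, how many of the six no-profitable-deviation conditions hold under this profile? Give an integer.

Mid-ability (own payoff 145 − 20.5×2.0 = 104): to s=0 gives 61 → no gain ✓; to s=10.4 gives 192 − 20.5×10.4 = -21.2 → no gain ✓.
Low-ability (own payoff 61): to s=2.0 gives 145 − 27.7×2.0 = 89.6 → profitable ✗; to s=10.4 gives 192 − 27.7×10.4 = -96.08 → no gain ✓.
High-ability (own payoff 192 − 8.3×10.4 = 105.68): to s=0 gives 61 → no gain ✓; to s=2.0 gives 145 − 8.3×2.0 = 128.4 → profitable ✗.
4 of the 6 constraints hold; not an equilibrium.

4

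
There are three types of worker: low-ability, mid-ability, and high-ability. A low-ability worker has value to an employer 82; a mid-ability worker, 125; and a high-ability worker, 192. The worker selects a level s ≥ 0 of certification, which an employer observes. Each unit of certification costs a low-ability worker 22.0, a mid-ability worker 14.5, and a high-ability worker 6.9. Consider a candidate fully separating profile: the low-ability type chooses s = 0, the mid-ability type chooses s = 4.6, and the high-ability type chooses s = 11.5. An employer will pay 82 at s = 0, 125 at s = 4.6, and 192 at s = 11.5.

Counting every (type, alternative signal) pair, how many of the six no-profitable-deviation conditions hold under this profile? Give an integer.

High-ability (own payoff 192 − 6.9×11.5 = 112.65): to s=0 gives 82 → no gain ✓; to s=4.6 gives 125 − 6.9×4.6 = 93.26 → no gain ✓.
Low-ability (own payoff 82): to s=4.6 gives 125 − 22.0×4.6 = 23.8 → no gain ✓; to s=11.5 gives 192 − 22.0×11.5 = -61 → no gain ✓.
Mid-ability (own payoff 125 − 14.5×4.6 = 58.3): to s=0 gives 82 → profitable ✗; to s=11.5 gives 192 − 14.5×11.5 = 25.25 → no gain ✓.
5 of the 6 constraints hold; not an equilibrium.

5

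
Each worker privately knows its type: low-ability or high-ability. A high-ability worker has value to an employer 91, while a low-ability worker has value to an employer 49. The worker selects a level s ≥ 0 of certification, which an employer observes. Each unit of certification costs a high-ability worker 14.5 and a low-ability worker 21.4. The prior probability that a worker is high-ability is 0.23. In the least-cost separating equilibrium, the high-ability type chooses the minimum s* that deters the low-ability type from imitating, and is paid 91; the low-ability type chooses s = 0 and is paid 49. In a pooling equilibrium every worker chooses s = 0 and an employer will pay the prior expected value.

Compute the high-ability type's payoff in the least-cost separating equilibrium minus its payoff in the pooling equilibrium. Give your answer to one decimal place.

Least-cost separating signal: s* solves 49 = 91 − 21.4·s*, so s* = (91 − 49)/21.4 ≈ 1.9626.
High-ability type's separating payoff: 91 − 14.5 × s* = 91 − 14.5 × (91 − 49)/21.4 = 91 − 609/21.4 ≈ 62.542.
Pooling payoff: 0.23 × 91 + 0.77 × 49 = 58.66.
Difference: 62.542 − 58.66 = 3.882, i.e. 3.9 to one decimal place.
The high-ability type prefers to separate.

3.9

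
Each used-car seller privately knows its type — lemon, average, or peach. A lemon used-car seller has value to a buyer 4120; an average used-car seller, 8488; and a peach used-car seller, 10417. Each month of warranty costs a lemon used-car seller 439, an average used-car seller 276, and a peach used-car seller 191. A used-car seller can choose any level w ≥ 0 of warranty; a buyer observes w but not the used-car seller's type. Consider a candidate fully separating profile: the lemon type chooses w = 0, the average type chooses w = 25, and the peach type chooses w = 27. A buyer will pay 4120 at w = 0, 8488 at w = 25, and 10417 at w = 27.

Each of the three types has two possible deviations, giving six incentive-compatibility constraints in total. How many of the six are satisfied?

Peach (own payoff 10417 − 191×27 = 5260): to w=0 gives 4120 → no gain ✓; to w=25 gives 8488 − 191×25 = 3713 → no gain ✓.
Average (own payoff 8488 − 276×25 = 1588): to w=0 gives 4120 → profitable ✗; to w=27 gives 10417 − 276×27 = 2965 → profitable ✗.
Lemon (own payoff 4120): to w=25 gives 8488 − 439×25 = -2487 → no gain ✓; to w=27 gives 10417 − 439×27 = -1436 → no gain ✓.
4 of the 6 constraints hold; not an equilibrium.

4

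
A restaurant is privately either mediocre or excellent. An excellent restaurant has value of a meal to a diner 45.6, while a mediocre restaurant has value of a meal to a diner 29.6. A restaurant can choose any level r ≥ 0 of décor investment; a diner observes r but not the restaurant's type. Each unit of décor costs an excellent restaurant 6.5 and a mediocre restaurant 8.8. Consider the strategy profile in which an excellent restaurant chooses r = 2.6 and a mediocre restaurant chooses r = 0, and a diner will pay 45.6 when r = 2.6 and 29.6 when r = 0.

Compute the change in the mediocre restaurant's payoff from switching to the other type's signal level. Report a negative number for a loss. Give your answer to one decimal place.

Playing r = 0 the mediocre restaurant receives 29.6.
Deviating to r = 2.6 brings payment 45.6 at cost 8.8 × 2.6 = 22.88, netting 22.72.
Gain from deviating: 22.72 − 29.6 = -6.88, i.e. -6.9 to one decimal place.
The gain is negative, so the mediocre type's incentive-compatibility constraint is satisfied.

-6.9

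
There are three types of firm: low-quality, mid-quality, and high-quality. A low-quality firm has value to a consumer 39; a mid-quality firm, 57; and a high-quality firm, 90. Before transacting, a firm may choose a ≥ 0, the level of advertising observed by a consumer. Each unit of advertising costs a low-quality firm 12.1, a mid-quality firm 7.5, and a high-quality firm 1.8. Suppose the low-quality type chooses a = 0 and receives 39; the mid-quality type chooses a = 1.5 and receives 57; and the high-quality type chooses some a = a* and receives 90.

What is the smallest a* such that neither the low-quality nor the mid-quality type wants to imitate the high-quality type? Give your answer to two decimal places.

5.90

Low-quality type (on-path payoff 39) won't mimic when 39 ≥ 90 − 12.1·a*, i.e. a* ≥ 4.21.
Mid-quality type (on-path payoff 57 − 7.5×1.5 = 45.75) won't mimic when 45.75 ≥ 90 − 7.5·a*, i.e. a* ≥ 5.90.
Both must hold, so a* = max(4.21, 5.90) = 5.90. The mid-quality type's constraint binds.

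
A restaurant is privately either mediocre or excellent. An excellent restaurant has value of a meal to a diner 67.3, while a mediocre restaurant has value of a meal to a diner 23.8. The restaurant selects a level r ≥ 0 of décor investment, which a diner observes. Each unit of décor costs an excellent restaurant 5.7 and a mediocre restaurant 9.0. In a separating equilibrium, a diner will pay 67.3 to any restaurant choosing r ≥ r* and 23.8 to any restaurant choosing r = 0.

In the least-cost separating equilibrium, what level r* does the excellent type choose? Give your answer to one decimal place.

4.8

A mediocre restaurant choosing r = 0 receives 23.8.
Imitating at r* instead would pay 67.3 at cost 9.0·r*, netting 67.3 − 9.0·r*.
Indifference: 23.8 = 67.3 − 9.0·r*, so r* = (67.3 − 23.8) / 9.0 ≈ 4.8.
At r* the mediocre type's incentive constraint just binds; the excellent type strictly prefers r* since its per-unit cost is lower.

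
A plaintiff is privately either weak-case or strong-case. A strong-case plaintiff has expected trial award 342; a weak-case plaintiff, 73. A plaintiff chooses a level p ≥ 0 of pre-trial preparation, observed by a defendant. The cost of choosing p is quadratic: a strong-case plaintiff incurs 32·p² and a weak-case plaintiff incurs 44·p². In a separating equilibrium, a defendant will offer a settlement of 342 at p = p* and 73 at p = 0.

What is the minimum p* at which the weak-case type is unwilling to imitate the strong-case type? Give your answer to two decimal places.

The weak-case type at p = 0 receives 73; imitating at p* yields 342 − 44·p*².
Indifference: 73 = 342 − 44·p*², so p*² = (342 − 73) / 44 ≈ 6.1136.
p* = √6.1136 ≈ 2.47.

2.47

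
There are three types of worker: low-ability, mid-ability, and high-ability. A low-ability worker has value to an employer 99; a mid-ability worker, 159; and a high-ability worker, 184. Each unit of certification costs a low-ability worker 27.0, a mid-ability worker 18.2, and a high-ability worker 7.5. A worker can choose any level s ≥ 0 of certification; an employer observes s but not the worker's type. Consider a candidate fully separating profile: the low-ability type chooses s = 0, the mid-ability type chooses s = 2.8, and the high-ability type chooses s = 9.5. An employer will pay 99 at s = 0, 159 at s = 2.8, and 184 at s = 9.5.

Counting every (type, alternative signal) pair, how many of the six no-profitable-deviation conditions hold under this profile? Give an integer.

High-ability (own payoff 184 − 7.5×9.5 = 112.75): to s=0 gives 99 → no gain ✓; to s=2.8 gives 159 − 7.5×2.8 = 138 → profitable ✗.
Low-ability (own payoff 99): to s=2.8 gives 159 − 27.0×2.8 = 83.4 → no gain ✓; to s=9.5 gives 184 − 27.0×9.5 = -72.5 → no gain ✓.
Mid-ability (own payoff 159 − 18.2×2.8 = 108.04): to s=0 gives 99 → no gain ✓; to s=9.5 gives 184 − 18.2×9.5 = 11.1 → no gain ✓.
5 of the 6 constraints hold; not an equilibrium.

5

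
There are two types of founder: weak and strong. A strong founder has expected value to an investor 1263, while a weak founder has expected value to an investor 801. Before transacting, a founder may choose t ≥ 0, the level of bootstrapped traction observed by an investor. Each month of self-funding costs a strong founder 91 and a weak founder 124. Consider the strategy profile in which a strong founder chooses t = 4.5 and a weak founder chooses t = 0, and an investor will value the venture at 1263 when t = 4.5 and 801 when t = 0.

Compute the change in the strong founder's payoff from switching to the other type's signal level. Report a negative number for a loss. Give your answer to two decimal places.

-52.50

Playing t = 4.5 the strong founder receives 1263 − 91 × 4.5 = 853.5.
Deviating to t = 0 yields 801 instead.
Gain from deviating: 801 − 853.5 = -52.50.
The gain is negative, so the strong type's incentive-compatibility constraint is satisfied.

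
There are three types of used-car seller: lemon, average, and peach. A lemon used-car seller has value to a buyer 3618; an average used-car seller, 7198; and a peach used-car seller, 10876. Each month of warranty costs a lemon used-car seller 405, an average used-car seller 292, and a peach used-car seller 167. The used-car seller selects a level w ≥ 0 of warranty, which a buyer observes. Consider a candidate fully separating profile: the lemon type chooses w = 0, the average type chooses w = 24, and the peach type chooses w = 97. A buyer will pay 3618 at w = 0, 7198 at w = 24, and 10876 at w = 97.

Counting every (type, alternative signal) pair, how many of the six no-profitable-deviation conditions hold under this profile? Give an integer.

3

Peach (own payoff 10876 − 167×97 = -5323): to w=0 gives 3618 → profitable ✗; to w=24 gives 7198 − 167×24 = 3190 → profitable ✗.
Average (own payoff 7198 − 292×24 = 190): to w=0 gives 3618 → profitable ✗; to w=97 gives 10876 − 292×97 = -17448 → no gain ✓.
Lemon (own payoff 3618): to w=24 gives 7198 − 405×24 = -2522 → no gain ✓; to w=97 gives 10876 − 405×97 = -28409 → no gain ✓.
3 of the 6 constraints hold; not an equilibrium.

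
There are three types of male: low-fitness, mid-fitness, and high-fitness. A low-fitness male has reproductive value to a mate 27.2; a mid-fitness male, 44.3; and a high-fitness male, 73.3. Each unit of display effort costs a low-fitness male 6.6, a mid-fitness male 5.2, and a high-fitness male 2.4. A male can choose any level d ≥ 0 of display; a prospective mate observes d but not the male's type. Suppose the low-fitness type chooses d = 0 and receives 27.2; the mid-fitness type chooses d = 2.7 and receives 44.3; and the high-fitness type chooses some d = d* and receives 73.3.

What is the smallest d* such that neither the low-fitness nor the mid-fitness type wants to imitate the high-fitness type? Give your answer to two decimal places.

8.28

Mid-fitness type (on-path payoff 44.3 − 5.2×2.7 = 30.26) won't mimic when 30.26 ≥ 73.3 − 5.2·d*, i.e. d* ≥ 8.28.
Low-fitness type (on-path payoff 27.2) won't mimic when 27.2 ≥ 73.3 − 6.6·d*, i.e. d* ≥ 6.98.
Both must hold, so d* = max(6.98, 8.28) = 8.28. The mid-fitness type's constraint binds.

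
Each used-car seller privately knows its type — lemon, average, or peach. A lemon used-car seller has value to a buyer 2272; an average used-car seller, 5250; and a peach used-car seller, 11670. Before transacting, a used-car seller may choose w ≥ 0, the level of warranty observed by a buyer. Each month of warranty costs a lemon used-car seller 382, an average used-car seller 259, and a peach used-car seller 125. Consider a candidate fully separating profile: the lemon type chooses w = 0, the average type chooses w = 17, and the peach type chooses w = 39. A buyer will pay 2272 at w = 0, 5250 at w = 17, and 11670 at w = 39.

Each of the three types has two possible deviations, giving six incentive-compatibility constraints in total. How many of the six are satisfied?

Peach (own payoff 11670 − 125×39 = 6795): to w=0 gives 2272 → no gain ✓; to w=17 gives 5250 − 125×17 = 3125 → no gain ✓.
Average (own payoff 5250 − 259×17 = 847): to w=0 gives 2272 → profitable ✗; to w=39 gives 11670 − 259×39 = 1569 → profitable ✗.
Lemon (own payoff 2272): to w=17 gives 5250 − 382×17 = -1244 → no gain ✓; to w=39 gives 11670 − 382×39 = -3228 → no gain ✓.
4 of the 6 constraints hold; not an equilibrium.

4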